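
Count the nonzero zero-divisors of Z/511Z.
In Z/511Z each nonzero element is either a unit (gcd with 511 is 1) or a zero-divisor (gcd > 1). The number of units is φ(511): factorise 511 = 7 · 73, so φ(511) = (7 − 1) · (73 − 1) = 6 · 72 = 432. The nonzero elements number 511 − 1 = 510. Hence the nonzero zero-divisors number 510 − 432 = 78.

Final answer: Z/511Z has 78 nonzero zero-divisors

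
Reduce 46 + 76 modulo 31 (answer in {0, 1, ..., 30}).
29

Reduce the summands first: 46 ≡ 15, 76 ≡ 14 (mod 31), so 46 + 76 ≡ 15 + 14 (mod 31). 15 + 14 = 29; 29 = 0·31 + 29, so (46 + 76) mod 31 = 29.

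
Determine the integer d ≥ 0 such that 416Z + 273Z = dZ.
In the PID Z, (a, b) is generated by gcd(a, b). Compute gcd(416, 273) with the extended Euclidean algorithm, tracking rows (r, s, t) with s·416 + t·273 = r:
  row A: (416, 1, 0)   [1·416 + 0·273 = 416]
  row B: (273, 0, 1)   [0·416 + 1·273 = 273]
  416 = 1·273 + 143   → row C = row A − 1·row B = (143, 1, −1)   [check: 1·416 − 1·273 = 143]
  273 = 1·143 + 130   → row D = row B − 1·row C = (130, −1, 2)   [check: −1·416 + 2·273 = 130]
  143 = 1·130 + 13   → row E = row C − 1·row D = (13, 2, −3)   [check: 2·416 − 3·273 = 13]
  130 = 10·13 + 0   → remainder 0, stop. gcd = 13 (last nonzero row E).
So gcd(416, 273) = 13, with Bézout identity 2·416 − 3·273 = 13. Containment (⊇): the Bézout identity exhibits 13 as an element of (416, 273), giving (13) ⊆ (416, 273). Containment (⊆): since 13 | 416 and 13 | 273 (416 = 13·32, 273 = 13·21), every Z-linear combination of 416 and 273 is divisible by 13, so (416, 273) ⊆ (13). Therefore (416, 273) = (13), d = 13.

Final answer: (416, 273) = (13); d = 13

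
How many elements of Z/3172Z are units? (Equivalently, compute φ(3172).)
Z/3172Z has φ(3172) = 1440 units

An element a ∈ Z/3172Z is a unit iff gcd(a, 3172) = 1, so the number of units is φ(3172). φ is multiplicative, with φ(p^e) = p^e − p^(e−1). Factorise 3172 = 2^2 · 13 · 61. Then
  φ(3172) = (2^2 − 2^1) · (13 − 1) · (61 − 1) = 2 · 12 · 60 = 1440.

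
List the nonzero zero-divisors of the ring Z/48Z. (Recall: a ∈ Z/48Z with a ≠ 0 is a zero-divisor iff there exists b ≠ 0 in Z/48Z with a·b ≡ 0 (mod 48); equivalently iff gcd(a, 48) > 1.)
An element a ∈ Z/48Z (with a ≠ 0) is a zero-divisor iff gcd(a, 48) > 1 (because a is a unit precisely when gcd(a, n) = 1, and in Z/nZ every nonzero, non-unit element is a zero-divisor). Scan a = 1, ..., 47 and keep those with gcd(a, 48) > 1:
  gcd(2, 48) = 2, gcd(3, 48) = 3, gcd(4, 48) = 4, gcd(6, 48) = 6, gcd(8, 48) = 8, gcd(9, 48) = 3, gcd(10, 48) = 2, gcd(12, 48) = 12, gcd(14, 48) = 2, gcd(15, 48) = 3, gcd(16, 48) = 16, gcd(18, 48) = 6, gcd(20, 48) = 4, gcd(21, 48) = 3, gcd(22, 48) = 2, gcd(24, 48) = 24, gcd(26, 48) = 2, gcd(27, 48) = 3, gcd(28, 48) = 4, gcd(30, 48) = 6, gcd(32, 48) = 16, gcd(33, 48) = 3, gcd(34, 48) = 2, gcd(36, 48) = 12, gcd(38, 48) = 2, gcd(39, 48) = 3, gcd(40, 48) = 8, gcd(42, 48) = 6, gcd(44, 48) = 4, gcd(45, 48) = 3, gcd(46, 48) = 2.
All other a ∈ {1, ..., 47} have gcd(a, 48) = 1 and are units. So the nonzero zero-divisors are exactly the 31 values of a appearing in this scan.

Final answer: nonzero zero-divisors of Z/48Z = {2, 3, 4, 6, 8, 9, 10, 12, 14, 15, 16, 18, 20, 21, 22, 24, 26, 27, 28, 30, 32, 33, 34, 36, 38, 39, 40, 42, 44, 45, 46}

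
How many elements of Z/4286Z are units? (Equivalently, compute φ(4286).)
Z/4286Z has φ(4286) = 2142 units

An element a ∈ Z/4286Z is a unit iff gcd(a, 4286) = 1, so the number of units is φ(4286). φ is multiplicative, with φ(p^e) = p^e − p^(e−1). Factorise 4286 = 2 · 2143. Then
  φ(4286) = (2 − 1) · (2143 − 1) = 1 · 2142 = 2142.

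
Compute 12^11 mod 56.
24

Use repeated squaring. Binary(11) = 1011. Walk through the bits of the exponent 11 left-to-right: at each bit after the leading one, square the running value, then multiply by 12 if the bit is 1 (always reducing mod 56):
  bit 1 = 1 (leading): start with 12.
  bit 2 = 0: square 12^2 = 144 ≡ 32 (mod 56).
  bit 3 = 1: square 32^2 = 1024 ≡ 16; bit is 1, so multiply 16·12 = 192 ≡ 24 (mod 56).
  bit 4 = 1: square 24^2 = 576 ≡ 16; bit is 1, so multiply 16·12 = 192 ≡ 24 (mod 56).
Final value: 12^11 ≡ 24 (mod 56).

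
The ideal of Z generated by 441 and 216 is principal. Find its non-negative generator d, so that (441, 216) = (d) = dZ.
(441, 216) = (9); d = 9

In the PID Z, (a, b) is generated by gcd(a, b). Compute gcd(441, 216) with the extended Euclidean algorithm, tracking rows (r, s, t) with s·441 + t·216 = r:
  row A: (441, 1, 0)   [1·441 + 0·216 = 441]
  row B: (216, 0, 1)   [0·441 + 1·216 = 216]
  441 = 2·216 + 9   → row C = row A − 2·row B = (9, 1, −2)   [check: 1·441 − 2·216 = 9]
  216 = 24·9 + 0   → remainder 0, stop. gcd = 9 (last nonzero row C).
So gcd(441, 216) = 9, with Bézout identity 1·441 − 2·216 = 9. Containment (⊇): the Bézout identity exhibits 9 as an element of (441, 216), giving (9) ⊆ (441, 216). Containment (⊆): since 9 | 441 and 9 | 216 (441 = 9·49, 216 = 9·24), every Z-linear combination of 441 and 216 is divisible by 9, so (441, 216) ⊆ (9). Therefore (441, 216) = (9), d = 9.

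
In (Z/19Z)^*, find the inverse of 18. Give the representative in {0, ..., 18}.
Apply the extended Euclidean algorithm to (19, 18), tracking rows (r, s, t) with s·19 + t·18 = r. Each division r_prev = q·r_cur + r_new produces the new row as (previous row) − q·(current row):
  row A: (19, 1, 0)   [1·19 + 0·18 = 19]
  row B: (18, 0, 1)   [0·19 + 1·18 = 18]
  19 = 1·18 + 1   → row C = row A − 1·row B = (1, 1, −1)   [check: 1·19 − 1·18 = 1]
  18 = 18·1 + 0   → remainder 0, stop. gcd = 1 (last nonzero row C).
The gcd is 1, so 18 is invertible mod 19. The last nonzero row gives 1·19 − 1·18 = 1, so t = −1. So 18^(−1) ≡ −1 ≡ 18 (mod 19). Verify: 18 · 18 = 324 ≡ 1 (mod 19). ✓

Final answer: 18^(−1) ≡ 18 (mod 19)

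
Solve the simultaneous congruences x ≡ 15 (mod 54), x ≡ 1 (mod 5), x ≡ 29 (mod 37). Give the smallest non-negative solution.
x ≡ 6171 (mod 9990); the representative in [0, 9990) is 6171

The moduli 54, 5, 37 are pairwise coprime, so by the CRT there is a unique solution mod 54·5·37 = 9990.
Solve by successive substitution. Start with x ≡ 15 (mod 54).
  Combine with x ≡ 1 (mod 5): write x = 15 + 54·t and require 15 + 54·t ≡ 1 (mod 5), i.e. 54·t ≡ 1 − 15 ≡ 1 (mod 5). Since 54^(−1) ≡ 4 (mod 5) (54 ≡ 4 (mod 5)), t ≡ 4·1 ≡ 4 (mod 5). So x ≡ 15 + 54·4 = 231 (mod 270).
  Combine with x ≡ 29 (mod 37): write x = 231 + 270·t and require 231 + 270·t ≡ 29 (mod 37), i.e. 270·t ≡ 29 − 231 ≡ 20 (mod 37). Since 270^(−1) ≡ 27 (mod 37) (270 ≡ 11 (mod 37)), t ≡ 27·20 ≡ 22 (mod 37). So x ≡ 231 + 270·22 = 6171 (mod 9990).
Unique solution in [0, 9990): x = 6171.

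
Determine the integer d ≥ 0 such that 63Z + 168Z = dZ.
In the PID Z, (a, b) is generated by gcd(a, b). Compute gcd(168, 63) with the extended Euclidean algorithm, tracking rows (r, s, t) with s·168 + t·63 = r:
  row A: (168, 1, 0)   [1·168 + 0·63 = 168]
  row B: (63, 0, 1)   [0·168 + 1·63 = 63]
  168 = 2·63 + 42   → row C = row A − 2·row B = (42, 1, −2)   [check: 1·168 − 2·63 = 42]
  63 = 1·42 + 21   → row D = row B − 1·row C = (21, −1, 3)   [check: −1·168 + 3·63 = 21]
  42 = 2·21 + 0   → remainder 0, stop. gcd = 21 (last nonzero row D).
So gcd(63, 168) = 21, with Bézout identity −1·168 + 3·63 = 21. Containment (⊇): the Bézout identity exhibits 21 as an element of (63, 168), giving (21) ⊆ (63, 168). Containment (⊆): since 21 | 63 and 21 | 168 (63 = 21·3, 168 = 21·8), every Z-linear combination of 63 and 168 is divisible by 21, so (63, 168) ⊆ (21). Therefore (63, 168) = (21), d = 21.

Final answer: (63, 168) = (21); d = 21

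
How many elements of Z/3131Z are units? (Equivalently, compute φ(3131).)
Z/3131Z has φ(3131) = 3000 units

An element a ∈ Z/3131Z is a unit iff gcd(a, 3131) = 1, so the number of units is φ(3131). φ is multiplicative, with φ(p^e) = p^e − p^(e−1). Factorise 3131 = 31 · 101. Then
  φ(3131) = (31 − 1) · (101 − 1) = 30 · 100 = 3000.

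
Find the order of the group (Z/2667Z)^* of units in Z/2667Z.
|(Z/2667Z)^*| = 1512

(Z/2667Z)^* consists of the classes a with gcd(a, 2667) = 1, so its order is φ(2667). φ is multiplicative, with φ(p^e) = p^e − p^(e−1). Factorise 2667 = 3 · 7 · 127. Then
  φ(2667) = (3 − 1) · (7 − 1) · (127 − 1) = 2 · 6 · 126 = 1512.
Thus |(Z/2667Z)^*| = 1512.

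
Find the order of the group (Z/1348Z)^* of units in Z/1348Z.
|(Z/1348Z)^*| = 672

(Z/1348Z)^* consists of the classes a with gcd(a, 1348) = 1, so its order is φ(1348). φ is multiplicative, with φ(p^e) = p^e − p^(e−1). Factorise 1348 = 2^2 · 337. Then
  φ(1348) = (2^2 − 2^1) · (337 − 1) = 2 · 336 = 672.
Thus |(Z/1348Z)^*| = 672.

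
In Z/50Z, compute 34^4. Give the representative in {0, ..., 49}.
36

Use repeated squaring. Binary(4) = 100. Walk through the bits of the exponent 4 left-to-right: at each bit after the leading one, square the running value, then multiply by 34 if the bit is 1 (always reducing mod 50):
  bit 1 = 1 (leading): start with 34.
  bit 2 = 0: square 34^2 = 1156 ≡ 6 (mod 50).
  bit 3 = 0: square 6^2 = 36 (mod 50).
Final value: 34^4 ≡ 36 (mod 50).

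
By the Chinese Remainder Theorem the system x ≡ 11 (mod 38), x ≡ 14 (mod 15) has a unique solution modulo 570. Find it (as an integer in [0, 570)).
x ≡ 239 (mod 570); the representative in [0, 570) is 239

The moduli 38, 15 are pairwise coprime, so by the CRT there is a unique solution mod 38·15 = 570.
Solve by successive substitution. Start with x ≡ 11 (mod 38).
  Combine with x ≡ 14 (mod 15): write x = 11 + 38·t and require 11 + 38·t ≡ 14 (mod 15), i.e. 38·t ≡ 14 − 11 ≡ 3 (mod 15). Since 38^(−1) ≡ 2 (mod 15) (38 ≡ 8 (mod 15)), t ≡ 2·3 ≡ 6 (mod 15). So x ≡ 11 + 38·6 = 239 (mod 570).
Unique solution in [0, 570): x = 239.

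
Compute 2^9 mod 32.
Use repeated squaring. Binary(9) = 1001. Walk through the bits of the exponent 9 left-to-right: at each bit after the leading one, square the running value, then multiply by 2 if the bit is 1 (always reducing mod 32):
  bit 1 = 1 (leading): start with 2.
  bit 2 = 0: square 2^2 = 4 (mod 32).
  bit 3 = 0: square 4^2 = 16 (mod 32).
  bit 4 = 1: square 16^2 = 256 ≡ 0; bit is 1, so multiply 0·2 = 0 (mod 32).
Final value: 2^9 ≡ 0 (mod 32).

Final answer: 0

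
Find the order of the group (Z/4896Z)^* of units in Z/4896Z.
|(Z/4896Z)^*| = 1536

(Z/4896Z)^* consists of the classes a with gcd(a, 4896) = 1, so its order is φ(4896). φ is multiplicative, with φ(p^e) = p^e − p^(e−1). Factorise 4896 = 2^5 · 3^2 · 17. Then
  φ(4896) = (2^5 − 2^4) · (3^2 − 3^1) · (17 − 1) = 16 · 6 · 16 = 1536.
Thus |(Z/4896Z)^*| = 1536.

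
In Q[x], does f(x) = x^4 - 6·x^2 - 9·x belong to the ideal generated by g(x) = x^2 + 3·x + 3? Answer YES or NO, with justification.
YES

In Q[x] the ideal (g) consists of all multiples of g, so f ∈ (g) iff g | f, i.e. iff the remainder of f on division by g is 0. Divide f by g (g is monic, so eliminate the leading term of the running remainder at each step):
  leading term x^4: subtract (x^2)·g(x) = x^4 + 3·x^3 + 3·x^2, leaving -3·x^3 - 9·x^2 - 9·x
  leading term -3·x^3: subtract (-3·x)·g(x) = -3·x^3 - 9·x^2 - 9·x, leaving 0
The remainder is 0, so f(x) = g(x) · h(x) with h(x) = x^2 - 3·x. Hence g | f, i.e. f ∈ (g).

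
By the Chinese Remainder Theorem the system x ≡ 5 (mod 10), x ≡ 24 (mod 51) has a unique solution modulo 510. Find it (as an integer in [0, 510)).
x ≡ 75 (mod 510); the representative in [0, 510) is 75

The moduli 10, 51 are pairwise coprime, so by the CRT there is a unique solution mod 10·51 = 510.
Solve by successive substitution. Start with x ≡ 5 (mod 10).
  Combine with x ≡ 24 (mod 51): write x = 5 + 10·t and require 5 + 10·t ≡ 24 (mod 51), i.e. 10·t ≡ 24 − 5 ≡ 19 (mod 51). Since 10^(−1) ≡ 46 (mod 51), t ≡ 46·19 ≡ 7 (mod 51). So x ≡ 5 + 10·7 = 75 (mod 510).
Unique solution in [0, 510): x = 75.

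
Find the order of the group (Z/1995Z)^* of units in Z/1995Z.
|(Z/1995Z)^*| = 864

(Z/1995Z)^* consists of the classes a with gcd(a, 1995) = 1, so its order is φ(1995). φ is multiplicative, with φ(p^e) = p^e − p^(e−1). Factorise 1995 = 3 · 5 · 7 · 19. Then
  φ(1995) = (3 − 1) · (5 − 1) · (7 − 1) · (19 − 1) = 2 · 4 · 6 · 18 = 864.
Thus |(Z/1995Z)^*| = 864.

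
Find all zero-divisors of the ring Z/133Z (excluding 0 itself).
An element a ∈ Z/133Z (with a ≠ 0) is a zero-divisor iff gcd(a, 133) > 1 (because a is a unit precisely when gcd(a, n) = 1, and in Z/nZ every nonzero, non-unit element is a zero-divisor). Scan a = 1, ..., 132 and keep those with gcd(a, 133) > 1:
  gcd(7, 133) = 7, gcd(14, 133) = 7, gcd(19, 133) = 19, gcd(21, 133) = 7, gcd(28, 133) = 7, gcd(35, 133) = 7, gcd(38, 133) = 19, gcd(42, 133) = 7, gcd(49, 133) = 7, gcd(56, 133) = 7, gcd(57, 133) = 19, gcd(63, 133) = 7, gcd(70, 133) = 7, gcd(76, 133) = 19, gcd(77, 133) = 7, gcd(84, 133) = 7, gcd(91, 133) = 7, gcd(95, 133) = 19, gcd(98, 133) = 7, gcd(105, 133) = 7, gcd(112, 133) = 7, gcd(114, 133) = 19, gcd(119, 133) = 7, gcd(126, 133) = 7.
All other a ∈ {1, ..., 132} have gcd(a, 133) = 1 and are units. So the nonzero zero-divisors are exactly the 24 values of a appearing in this scan.

Final answer: nonzero zero-divisors of Z/133Z = {7, 14, 19, 21, 28, 35, 38, 42, 49, 56, 57, 63, 70, 76, 77, 84, 91, 95, 98, 105, 112, 114, 119, 126}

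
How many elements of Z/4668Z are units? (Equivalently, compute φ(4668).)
An element a ∈ Z/4668Z is a unit iff gcd(a, 4668) = 1, so the number of units is φ(4668). φ is multiplicative, with φ(p^e) = p^e − p^(e−1). Factorise 4668 = 2^2 · 3 · 389. Then
  φ(4668) = (2^2 − 2^1) · (3 − 1) · (389 − 1) = 2 · 2 · 388 = 1552.

Final answer: Z/4668Z has φ(4668) = 1552 units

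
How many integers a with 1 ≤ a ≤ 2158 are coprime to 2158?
984

The number of a ∈ {1, ..., 2158} with gcd(a, 2158) = 1 is by definition Euler's totient φ(2158). φ is multiplicative, with φ(p^e) = p^e − p^(e−1). Factorise 2158 = 2 · 13 · 83. Then
  φ(2158) = (2 − 1) · (13 − 1) · (83 − 1) = 1 · 12 · 82 = 984.
So there are 984 such integers.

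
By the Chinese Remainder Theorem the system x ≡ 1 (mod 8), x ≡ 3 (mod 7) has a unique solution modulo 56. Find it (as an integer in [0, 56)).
x ≡ 17 (mod 56); the representative in [0, 56) is 17

The moduli 8, 7 are pairwise coprime, so by the CRT there is a unique solution mod 8·7 = 56.
Solve by successive substitution. Start with x ≡ 1 (mod 8).
  Combine with x ≡ 3 (mod 7): write x = 1 + 8·t and require 1 + 8·t ≡ 3 (mod 7), i.e. 8·t ≡ 3 − 1 ≡ 2 (mod 7). Since 8^(−1) ≡ 1 (mod 7) (8 ≡ 1 (mod 7)), t ≡ 1·2 ≡ 2 (mod 7). So x ≡ 1 + 8·2 = 17 (mod 56).
Unique solution in [0, 56): x = 17.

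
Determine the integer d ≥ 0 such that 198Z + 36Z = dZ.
(198, 36) = (18); d = 18

In the PID Z, (a, b) is generated by gcd(a, b). Compute gcd(198, 36) with the extended Euclidean algorithm, tracking rows (r, s, t) with s·198 + t·36 = r:
  row A: (198, 1, 0)   [1·198 + 0·36 = 198]
  row B: (36, 0, 1)   [0·198 + 1·36 = 36]
  198 = 5·36 + 18   → row C = row A − 5·row B = (18, 1, −5)   [check: 1·198 − 5·36 = 18]
  36 = 2·18 + 0   → remainder 0, stop. gcd = 18 (last nonzero row C).
So gcd(198, 36) = 18, with Bézout identity 1·198 − 5·36 = 18. Containment (⊇): the Bézout identity exhibits 18 as an element of (198, 36), giving (18) ⊆ (198, 36). Containment (⊆): since 18 | 198 and 18 | 36 (198 = 18·11, 36 = 18·2), every Z-linear combination of 198 and 36 is divisible by 18, so (198, 36) ⊆ (18). Therefore (198, 36) = (18), d = 18.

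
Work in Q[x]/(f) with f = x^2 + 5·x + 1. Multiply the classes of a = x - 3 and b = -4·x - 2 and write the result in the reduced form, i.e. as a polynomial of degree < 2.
First multiply in Q[x] without reducing: a · b = -4·x^2 + 10·x + 6. Now divide by f(x) = x^2 + 5·x + 1, eliminating the leading term at each step:
  leading term -4·x^2: subtract (-4)·f(x) = -4·x^2 - 20·x - 4, leaving 30·x + 10
The degree is now < 2, so this is the remainder. Hence a · b ≡ 30·x + 10 in Q[x]/(f).

Final answer: a · b ≡ 30·x + 10 (mod f(x))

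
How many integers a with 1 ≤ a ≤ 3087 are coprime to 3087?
The number of a ∈ {1, ..., 3087} with gcd(a, 3087) = 1 is by definition Euler's totient φ(3087). φ is multiplicative, with φ(p^e) = p^e − p^(e−1). Factorise 3087 = 3^2 · 7^3. Then
  φ(3087) = (3^2 − 3^1) · (7^3 − 7^2) = 6 · 294 = 1764.
So there are 1764 such integers.

Final answer: 1764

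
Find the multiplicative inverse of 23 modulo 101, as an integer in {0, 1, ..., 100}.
23^(−1) ≡ 22 (mod 101)

Apply the extended Euclidean algorithm to (101, 23), tracking rows (r, s, t) with s·101 + t·23 = r. Each division r_prev = q·r_cur + r_new produces the new row as (previous row) − q·(current row):
  row A: (101, 1, 0)   [1·101 + 0·23 = 101]
  row B: (23, 0, 1)   [0·101 + 1·23 = 23]
  101 = 4·23 + 9   → row C = row A − 4·row B = (9, 1, −4)   [check: 1·101 − 4·23 = 9]
  23 = 2·9 + 5   → row D = row B − 2·row C = (5, −2, 9)   [check: −2·101 + 9·23 = 5]
  9 = 1·5 + 4   → row E = row C − 1·row D = (4, 3, −13)   [check: 3·101 − 13·23 = 4]
  5 = 1·4 + 1   → row F = row D − 1·row E = (1, −5, 22)   [check: −5·101 + 22·23 = 1]
  4 = 4·1 + 0   → remainder 0, stop. gcd = 1 (last nonzero row F).
The gcd is 1, so 23 is invertible mod 101. The last nonzero row gives −5·101 + 22·23 = 1, so t = 22. So 23^(−1) ≡ 22 (mod 101). Verify: 23 · 22 = 506 ≡ 1 (mod 101). ✓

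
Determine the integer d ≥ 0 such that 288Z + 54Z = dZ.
In the PID Z, (a, b) is generated by gcd(a, b). Compute gcd(288, 54) with the extended Euclidean algorithm, tracking rows (r, s, t) with s·288 + t·54 = r:
  row A: (288, 1, 0)   [1·288 + 0·54 = 288]
  row B: (54, 0, 1)   [0·288 + 1·54 = 54]
  288 = 5·54 + 18   → row C = row A − 5·row B = (18, 1, −5)   [check: 1·288 − 5·54 = 18]
  54 = 3·18 + 0   → remainder 0, stop. gcd = 18 (last nonzero row C).
So gcd(288, 54) = 18, with Bézout identity 1·288 − 5·54 = 18. Containment (⊇): the Bézout identity exhibits 18 as an element of (288, 54), giving (18) ⊆ (288, 54). Containment (⊆): since 18 | 288 and 18 | 54 (288 = 18·16, 54 = 18·3), every Z-linear combination of 288 and 54 is divisible by 18, so (288, 54) ⊆ (18). Therefore (288, 54) = (18), d = 18.

Final answer: (288, 54) = (18); d = 18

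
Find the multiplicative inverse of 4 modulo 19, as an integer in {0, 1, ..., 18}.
4^(−1) ≡ 5 (mod 19)

Apply the extended Euclidean algorithm to (19, 4), tracking rows (r, s, t) with s·19 + t·4 = r. Each division r_prev = q·r_cur + r_new produces the new row as (previous row) − q·(current row):
  row A: (19, 1, 0)   [1·19 + 0·4 = 19]
  row B: (4, 0, 1)   [0·19 + 1·4 = 4]
  19 = 4·4 + 3   → row C = row A − 4·row B = (3, 1, −4)   [check: 1·19 − 4·4 = 3]
  4 = 1·3 + 1   → row D = row B − 1·row C = (1, −1, 5)   [check: −1·19 + 5·4 = 1]
  3 = 3·1 + 0   → remainder 0, stop. gcd = 1 (last nonzero row D).
The gcd is 1, so 4 is invertible mod 19. The last nonzero row gives −1·19 + 5·4 = 1, so t = 5. So 4^(−1) ≡ 5 (mod 19). Verify: 4 · 5 = 20 ≡ 1 (mod 19). ✓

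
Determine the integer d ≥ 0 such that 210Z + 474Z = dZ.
In the PID Z, (a, b) is generated by gcd(a, b). Compute gcd(474, 210) with the extended Euclidean algorithm, tracking rows (r, s, t) with s·474 + t·210 = r:
  row A: (474, 1, 0)   [1·474 + 0·210 = 474]
  row B: (210, 0, 1)   [0·474 + 1·210 = 210]
  474 = 2·210 + 54   → row C = row A − 2·row B = (54, 1, −2)   [check: 1·474 − 2·210 = 54]
  210 = 3·54 + 48   → row D = row B − 3·row C = (48, −3, 7)   [check: −3·474 + 7·210 = 48]
  54 = 1·48 + 6   → row E = row C − 1·row D = (6, 4, −9)   [check: 4·474 − 9·210 = 6]
  48 = 8·6 + 0   → remainder 0, stop. gcd = 6 (last nonzero row E).
So gcd(210, 474) = 6, with Bézout identity 4·474 − 9·210 = 6. Containment (⊇): the Bézout identity exhibits 6 as an element of (210, 474), giving (6) ⊆ (210, 474). Containment (⊆): since 6 | 210 and 6 | 474 (210 = 6·35, 474 = 6·79), every Z-linear combination of 210 and 474 is divisible by 6, so (210, 474) ⊆ (6). Therefore (210, 474) = (6), d = 6.

Final answer: (210, 474) = (6); d = 6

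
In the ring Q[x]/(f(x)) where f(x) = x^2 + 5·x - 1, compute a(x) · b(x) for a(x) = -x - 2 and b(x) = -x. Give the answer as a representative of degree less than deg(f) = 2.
a · b ≡ 1 - 3·x (mod f(x))

First multiply in Q[x] without reducing: a · b = x^2 + 2·x. Now divide by f(x) = x^2 + 5·x - 1, eliminating the leading term at each step:
  leading term x^2: subtract (1)·f(x) = x^2 + 5·x - 1, leaving 1 - 3·x
The degree is now < 2, so this is the remainder. Hence a · b ≡ 1 - 3·x in Q[x]/(f).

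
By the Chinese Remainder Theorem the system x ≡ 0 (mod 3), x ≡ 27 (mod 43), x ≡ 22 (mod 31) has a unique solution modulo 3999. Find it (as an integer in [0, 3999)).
x ≡ 3897 (mod 3999); the representative in [0, 3999) is 3897

The moduli 3, 43, 31 are pairwise coprime, so by the CRT there is a unique solution mod 3·43·31 = 3999.
Solve by successive substitution. Start with x ≡ 0 (mod 3).
  Combine with x ≡ 27 (mod 43): write x = 3·t and require 3·t ≡ 27 (mod 43). Since 3^(−1) ≡ 29 (mod 43), t ≡ 29·27 ≡ 9 (mod 43). So x ≡ 3·9 = 27 (mod 129).
  Combine with x ≡ 22 (mod 31): write x = 27 + 129·t and require 27 + 129·t ≡ 22 (mod 31), i.e. 129·t ≡ 22 − 27 ≡ 26 (mod 31). Since 129^(−1) ≡ 25 (mod 31) (129 ≡ 5 (mod 31)), t ≡ 25·26 ≡ 30 (mod 31). So x ≡ 27 + 129·30 = 3897 (mod 3999).
Unique solution in [0, 3999): x = 3897.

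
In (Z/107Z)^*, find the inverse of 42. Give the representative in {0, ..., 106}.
Apply the extended Euclidean algorithm to (107, 42), tracking rows (r, s, t) with s·107 + t·42 = r. Each division r_prev = q·r_cur + r_new produces the new row as (previous row) − q·(current row):
  row A: (107, 1, 0)   [1·107 + 0·42 = 107]
  row B: (42, 0, 1)   [0·107 + 1·42 = 42]
  107 = 2·42 + 23   → row C = row A − 2·row B = (23, 1, −2)   [check: 1·107 − 2·42 = 23]
  42 = 1·23 + 19   → row D = row B − 1·row C = (19, −1, 3)   [check: −1·107 + 3·42 = 19]
  23 = 1·19 + 4   → row E = row C − 1·row D = (4, 2, −5)   [check: 2·107 − 5·42 = 4]
  19 = 4·4 + 3   → row F = row D − 4·row E = (3, −9, 23)   [check: −9·107 + 23·42 = 3]
  4 = 1·3 + 1   → row G = row E − 1·row F = (1, 11, −28)   [check: 11·107 − 28·42 = 1]
  3 = 3·1 + 0   → remainder 0, stop. gcd = 1 (last nonzero row G).
The gcd is 1, so 42 is invertible mod 107. The last nonzero row gives 11·107 − 28·42 = 1, so t = −28. So 42^(−1) ≡ −28 ≡ 79 (mod 107). Verify: 42 · 79 = 3318 ≡ 1 (mod 107). ✓

Final answer: 42^(−1) ≡ 79 (mod 107)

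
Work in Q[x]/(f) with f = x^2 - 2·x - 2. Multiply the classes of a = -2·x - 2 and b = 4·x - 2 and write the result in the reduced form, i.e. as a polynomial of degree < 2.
a · b ≡ -20·x - 12 (mod f(x))

First multiply in Q[x] without reducing: a · b = -8·x^2 - 4·x + 4. Now divide by f(x) = x^2 - 2·x - 2, eliminating the leading term at each step:
  leading term -8·x^2: subtract (-8)·f(x) = -8·x^2 + 16·x + 16, leaving -20·x - 12
The degree is now < 2, so this is the remainder. Hence a · b ≡ -20·x - 12 in Q[x]/(f).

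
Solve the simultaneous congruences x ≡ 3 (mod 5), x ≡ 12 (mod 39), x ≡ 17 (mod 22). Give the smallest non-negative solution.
The moduli 5, 39, 22 are pairwise coprime, so by the CRT there is a unique solution mod 5·39·22 = 4290.
Solve by successive substitution. Start with x ≡ 3 (mod 5).
  Combine with x ≡ 12 (mod 39): write x = 3 + 5·t and require 3 + 5·t ≡ 12 (mod 39), i.e. 5·t ≡ 12 − 3 ≡ 9 (mod 39). Since 5^(−1) ≡ 8 (mod 39), t ≡ 8·9 ≡ 33 (mod 39). So x ≡ 3 + 5·33 = 168 (mod 195).
  Combine with x ≡ 17 (mod 22): write x = 168 + 195·t and require 168 + 195·t ≡ 17 (mod 22), i.e. 195·t ≡ 17 − 168 ≡ 3 (mod 22). Since 195^(−1) ≡ 7 (mod 22) (195 ≡ 19 (mod 22)), t ≡ 7·3 ≡ 21 (mod 22). So x ≡ 168 + 195·21 = 4263 (mod 4290).
Unique solution in [0, 4290): x = 4263.

Final answer: x ≡ 4263 (mod 4290); the representative in [0, 4290) is 4263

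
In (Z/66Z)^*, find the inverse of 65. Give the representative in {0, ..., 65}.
Apply the extended Euclidean algorithm to (66, 65), tracking rows (r, s, t) with s·66 + t·65 = r. Each division r_prev = q·r_cur + r_new produces the new row as (previous row) − q·(current row):
  row A: (66, 1, 0)   [1·66 + 0·65 = 66]
  row B: (65, 0, 1)   [0·66 + 1·65 = 65]
  66 = 1·65 + 1   → row C = row A − 1·row B = (1, 1, −1)   [check: 1·66 − 1·65 = 1]
  65 = 65·1 + 0   → remainder 0, stop. gcd = 1 (last nonzero row C).
The gcd is 1, so 65 is invertible mod 66. The last nonzero row gives 1·66 − 1·65 = 1, so t = −1. So 65^(−1) ≡ −1 ≡ 65 (mod 66). Verify: 65 · 65 = 4225 ≡ 1 (mod 66). ✓

Final answer: 65^(−1) ≡ 65 (mod 66)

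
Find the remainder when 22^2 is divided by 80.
4

Use repeated squaring. Binary(2) = 10. Walk through the bits of the exponent 2 left-to-right: at each bit after the leading one, square the running value, then multiply by 22 if the bit is 1 (always reducing mod 80):
  bit 1 = 1 (leading): start with 22.
  bit 2 = 0: square 22^2 = 484 ≡ 4 (mod 80).
Final value: 22^2 ≡ 4 (mod 80).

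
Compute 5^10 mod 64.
Use repeated squaring. Binary(10) = 1010. Walk through the bits of the exponent 10 left-to-right: at each bit after the leading one, square the running value, then multiply by 5 if the bit is 1 (always reducing mod 64):
  bit 1 = 1 (leading): start with 5.
  bit 2 = 0: square 5^2 = 25 (mod 64).
  bit 3 = 1: square 25^2 = 625 ≡ 49; bit is 1, so multiply 49·5 = 245 ≡ 53 (mod 64).
  bit 4 = 0: square 53^2 = 2809 ≡ 57 (mod 64).
Final value: 5^10 ≡ 57 (mod 64).

Final answer: 57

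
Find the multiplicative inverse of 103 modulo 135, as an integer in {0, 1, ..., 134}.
103^(−1) ≡ 97 (mod 135)

Apply the extended Euclidean algorithm to (135, 103), tracking rows (r, s, t) with s·135 + t·103 = r. Each division r_prev = q·r_cur + r_new produces the new row as (previous row) − q·(current row):
  row A: (135, 1, 0)   [1·135 + 0·103 = 135]
  row B: (103, 0, 1)   [0·135 + 1·103 = 103]
  135 = 1·103 + 32   → row C = row A − 1·row B = (32, 1, −1)   [check: 1·135 − 1·103 = 32]
  103 = 3·32 + 7   → row D = row B − 3·row C = (7, −3, 4)   [check: −3·135 + 4·103 = 7]
  32 = 4·7 + 4   → row E = row C − 4·row D = (4, 13, −17)   [check: 13·135 − 17·103 = 4]
  7 = 1·4 + 3   → row F = row D − 1·row E = (3, −16, 21)   [check: −16·135 + 21·103 = 3]
  4 = 1·3 + 1   → row G = row E − 1·row F = (1, 29, −38)   [check: 29·135 − 38·103 = 1]
  3 = 3·1 + 0   → remainder 0, stop. gcd = 1 (last nonzero row G).
The gcd is 1, so 103 is invertible mod 135. The last nonzero row gives 29·135 − 38·103 = 1, so t = −38. So 103^(−1) ≡ −38 ≡ 97 (mod 135). Verify: 103 · 97 = 9991 ≡ 1 (mod 135). ✓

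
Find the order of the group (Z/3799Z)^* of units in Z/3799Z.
|(Z/3799Z)^*| = 3640

(Z/3799Z)^* consists of the classes a with gcd(a, 3799) = 1, so its order is φ(3799). φ is multiplicative, with φ(p^e) = p^e − p^(e−1). Factorise 3799 = 29 · 131. Then
  φ(3799) = (29 − 1) · (131 − 1) = 28 · 130 = 3640.
Thus |(Z/3799Z)^*| = 3640.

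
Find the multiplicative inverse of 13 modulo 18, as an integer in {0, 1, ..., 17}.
Apply the extended Euclidean algorithm to (18, 13), tracking rows (r, s, t) with s·18 + t·13 = r. Each division r_prev = q·r_cur + r_new produces the new row as (previous row) − q·(current row):
  row A: (18, 1, 0)   [1·18 + 0·13 = 18]
  row B: (13, 0, 1)   [0·18 + 1·13 = 13]
  18 = 1·13 + 5   → row C = row A − 1·row B = (5, 1, −1)   [check: 1·18 − 1·13 = 5]
  13 = 2·5 + 3   → row D = row B − 2·row C = (3, −2, 3)   [check: −2·18 + 3·13 = 3]
  5 = 1·3 + 2   → row E = row C − 1·row D = (2, 3, −4)   [check: 3·18 − 4·13 = 2]
  3 = 1·2 + 1   → row F = row D − 1·row E = (1, −5, 7)   [check: −5·18 + 7·13 = 1]
  2 = 2·1 + 0   → remainder 0, stop. gcd = 1 (last nonzero row F).
The gcd is 1, so 13 is invertible mod 18. The last nonzero row gives −5·18 + 7·13 = 1, so t = 7. So 13^(−1) ≡ 7 (mod 18). Verify: 13 · 7 = 91 ≡ 1 (mod 18). ✓

Final answer: 13^(−1) ≡ 7 (mod 18)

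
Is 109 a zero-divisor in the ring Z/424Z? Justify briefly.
gcd(109, 424) = 1, so 109 is a unit in Z/424Z (it has a multiplicative inverse). A unit cannot be a zero-divisor: if 109·b ≡ 0 then multiplying both sides by 109^(−1) gives b ≡ 0. So 109 is not a zero-divisor.

Final answer: NO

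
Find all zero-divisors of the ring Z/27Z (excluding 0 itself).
nonzero zero-divisors of Z/27Z = {3, 6, 9, 12, 15, 18, 21, 24}

An element a ∈ Z/27Z (with a ≠ 0) is a zero-divisor iff gcd(a, 27) > 1 (because a is a unit precisely when gcd(a, n) = 1, and in Z/nZ every nonzero, non-unit element is a zero-divisor). Scan a = 1, ..., 26 and keep those with gcd(a, 27) > 1:
  gcd(3, 27) = 3, gcd(6, 27) = 3, gcd(9, 27) = 9, gcd(12, 27) = 3, gcd(15, 27) = 3, gcd(18, 27) = 9, gcd(21, 27) = 3, gcd(24, 27) = 3.
All other a ∈ {1, ..., 26} have gcd(a, 27) = 1 and are units. So the nonzero zero-divisors are exactly the 8 values of a appearing in this scan.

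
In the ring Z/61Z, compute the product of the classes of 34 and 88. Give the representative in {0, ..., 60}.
Reduce the factors first: 88 ≡ 27 (mod 61), so 34 · 88 ≡ 34 · 27 (mod 61). 34 · 27 = 918. Dividing by 61: 918 = 15·61 + 3. So (34 · 88) mod 61 = 3.

Final answer: 3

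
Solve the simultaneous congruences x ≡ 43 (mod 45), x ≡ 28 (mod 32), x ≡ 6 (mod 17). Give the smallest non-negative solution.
x ≡ 9628 (mod 24480); the representative in [0, 24480) is 9628

The moduli 45, 32, 17 are pairwise coprime, so by the CRT there is a unique solution mod 45·32·17 = 24480.
Solve by successive substitution. Start with x ≡ 43 (mod 45).
  Combine with x ≡ 28 (mod 32): write x = 43 + 45·t and require 43 + 45·t ≡ 28 (mod 32), i.e. 45·t ≡ 28 − 43 ≡ 17 (mod 32). Since 45^(−1) ≡ 5 (mod 32) (45 ≡ 13 (mod 32)), t ≡ 5·17 ≡ 21 (mod 32). So x ≡ 43 + 45·21 = 988 (mod 1440).
  Combine with x ≡ 6 (mod 17): write x = 988 + 1440·t and require 988 + 1440·t ≡ 6 (mod 17), i.e. 1440·t ≡ 6 − 988 ≡ 4 (mod 17). Since 1440^(−1) ≡ 10 (mod 17) (1440 ≡ 12 (mod 17)), t ≡ 10·4 ≡ 6 (mod 17). So x ≡ 988 + 1440·6 = 9628 (mod 24480).
Unique solution in [0, 24480): x = 9628.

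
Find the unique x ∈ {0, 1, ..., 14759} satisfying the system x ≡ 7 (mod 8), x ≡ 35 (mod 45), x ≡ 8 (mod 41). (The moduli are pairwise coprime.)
The moduli 8, 45, 41 are pairwise coprime, so by the CRT there is a unique solution mod 8·45·41 = 14760.
Solve by successive substitution. Start with x ≡ 7 (mod 8).
  Combine with x ≡ 35 (mod 45): write x = 7 + 8·t and require 7 + 8·t ≡ 35 (mod 45), i.e. 8·t ≡ 35 − 7 ≡ 28 (mod 45). Since 8^(−1) ≡ 17 (mod 45), t ≡ 17·28 ≡ 26 (mod 45). So x ≡ 7 + 8·26 = 215 (mod 360).
  Combine with x ≡ 8 (mod 41): write x = 215 + 360·t and require 215 + 360·t ≡ 8 (mod 41), i.e. 360·t ≡ 8 − 215 ≡ 39 (mod 41). Since 360^(−1) ≡ 9 (mod 41) (360 ≡ 32 (mod 41)), t ≡ 9·39 ≡ 23 (mod 41). So x ≡ 215 + 360·23 = 8495 (mod 14760).
Unique solution in [0, 14760): x = 8495.

Final answer: x ≡ 8495 (mod 14760); the representative in [0, 14760) is 8495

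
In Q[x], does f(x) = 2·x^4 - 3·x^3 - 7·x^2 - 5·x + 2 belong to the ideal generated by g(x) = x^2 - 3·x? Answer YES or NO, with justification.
In Q[x] the ideal (g) consists of all multiples of g, so f ∈ (g) iff g | f, i.e. iff the remainder of f on division by g is 0. Divide f by g (g is monic, so eliminate the leading term of the running remainder at each step):
  leading term 2·x^4: subtract (2·x^2)·g(x) = 2·x^4 - 6·x^3, leaving 3·x^3 - 7·x^2 - 5·x + 2
  leading term 3·x^3: subtract (3·x)·g(x) = 3·x^3 - 9·x^2, leaving 2·x^2 - 5·x + 2
  leading term 2·x^2: subtract (2)·g(x) = 2·x^2 - 6·x, leaving x + 2
The remainder r(x) = x + 2 ≠ 0 (and deg r < deg g), so g ∤ f, i.e. f ∉ (g).

Final answer: NO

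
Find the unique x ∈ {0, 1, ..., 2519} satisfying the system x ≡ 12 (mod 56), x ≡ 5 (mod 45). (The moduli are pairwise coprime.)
x ≡ 1580 (mod 2520); the representative in [0, 2520) is 1580

The moduli 56, 45 are pairwise coprime, so by the CRT there is a unique solution mod 56·45 = 2520.
Solve by successive substitution. Start with x ≡ 12 (mod 56).
  Combine with x ≡ 5 (mod 45): write x = 12 + 56·t and require 12 + 56·t ≡ 5 (mod 45), i.e. 56·t ≡ 5 − 12 ≡ 38 (mod 45). Since 56^(−1) ≡ 41 (mod 45) (56 ≡ 11 (mod 45)), t ≡ 41·38 ≡ 28 (mod 45). So x ≡ 12 + 56·28 = 1580 (mod 2520).
Unique solution in [0, 2520): x = 1580.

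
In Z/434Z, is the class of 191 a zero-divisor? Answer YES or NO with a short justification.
gcd(191, 434) = 1, so 191 is a unit in Z/434Z (it has a multiplicative inverse). A unit cannot be a zero-divisor: if 191·b ≡ 0 then multiplying both sides by 191^(−1) gives b ≡ 0. So 191 is not a zero-divisor.

Final answer: NO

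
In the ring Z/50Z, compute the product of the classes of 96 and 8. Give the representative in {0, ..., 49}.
18

Reduce the factors first: 96 ≡ 46 (mod 50), so 96 · 8 ≡ 46 · 8 (mod 50). 46 · 8 = 368. Dividing by 50: 368 = 7·50 + 18. So (96 · 8) mod 50 = 18.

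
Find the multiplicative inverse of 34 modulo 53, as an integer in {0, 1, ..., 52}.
34^(−1) ≡ 39 (mod 53)

Apply the extended Euclidean algorithm to (53, 34), tracking rows (r, s, t) with s·53 + t·34 = r. Each division r_prev = q·r_cur + r_new produces the new row as (previous row) − q·(current row):
  row A: (53, 1, 0)   [1·53 + 0·34 = 53]
  row B: (34, 0, 1)   [0·53 + 1·34 = 34]
  53 = 1·34 + 19   → row C = row A − 1·row B = (19, 1, −1)   [check: 1·53 − 1·34 = 19]
  34 = 1·19 + 15   → row D = row B − 1·row C = (15, −1, 2)   [check: −1·53 + 2·34 = 15]
  19 = 1·15 + 4   → row E = row C − 1·row D = (4, 2, −3)   [check: 2·53 − 3·34 = 4]
  15 = 3·4 + 3   → row F = row D − 3·row E = (3, −7, 11)   [check: −7·53 + 11·34 = 3]
  4 = 1·3 + 1   → row G = row E − 1·row F = (1, 9, −14)   [check: 9·53 − 14·34 = 1]
  3 = 3·1 + 0   → remainder 0, stop. gcd = 1 (last nonzero row G).
The gcd is 1, so 34 is invertible mod 53. The last nonzero row gives 9·53 − 14·34 = 1, so t = −14. So 34^(−1) ≡ −14 ≡ 39 (mod 53). Verify: 34 · 39 = 1326 ≡ 1 (mod 53). ✓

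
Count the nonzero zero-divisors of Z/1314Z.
In Z/1314Z each nonzero element is either a unit (gcd with 1314 is 1) or a zero-divisor (gcd > 1). The number of units is φ(1314): factorise 1314 = 2 · 3^2 · 73, so φ(1314) = (2 − 1) · (3^2 − 3^1) · (73 − 1) = 1 · 6 · 72 = 432. The nonzero elements number 1314 − 1 = 1313. Hence the nonzero zero-divisors number 1313 − 432 = 881.

Final answer: Z/1314Z has 881 nonzero zero-divisors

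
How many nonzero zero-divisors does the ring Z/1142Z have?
Z/1142Z has 571 nonzero zero-divisors

In Z/1142Z each nonzero element is either a unit (gcd with 1142 is 1) or a zero-divisor (gcd > 1). The number of units is φ(1142): factorise 1142 = 2 · 571, so φ(1142) = (2 − 1) · (571 − 1) = 1 · 570 = 570. The nonzero elements number 1142 − 1 = 1141. Hence the nonzero zero-divisors number 1141 − 570 = 571.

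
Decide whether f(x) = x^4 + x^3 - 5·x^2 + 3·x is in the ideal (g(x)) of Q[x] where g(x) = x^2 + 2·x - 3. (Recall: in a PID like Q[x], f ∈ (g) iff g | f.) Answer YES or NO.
YES

In Q[x] the ideal (g) consists of all multiples of g, so f ∈ (g) iff g | f, i.e. iff the remainder of f on division by g is 0. Divide f by g (g is monic, so eliminate the leading term of the running remainder at each step):
  leading term x^4: subtract (x^2)·g(x) = x^4 + 2·x^3 - 3·x^2, leaving -x^3 - 2·x^2 + 3·x
  leading term -x^3: subtract (-x)·g(x) = -x^3 - 2·x^2 + 3·x, leaving 0
The remainder is 0, so f(x) = g(x) · h(x) with h(x) = x^2 - x. Hence g | f, i.e. f ∈ (g).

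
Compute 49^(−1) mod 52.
49^(−1) ≡ 17 (mod 52)

Apply the extended Euclidean algorithm to (52, 49), tracking rows (r, s, t) with s·52 + t·49 = r. Each division r_prev = q·r_cur + r_new produces the new row as (previous row) − q·(current row):
  row A: (52, 1, 0)   [1·52 + 0·49 = 52]
  row B: (49, 0, 1)   [0·52 + 1·49 = 49]
  52 = 1·49 + 3   → row C = row A − 1·row B = (3, 1, −1)   [check: 1·52 − 1·49 = 3]
  49 = 16·3 + 1   → row D = row B − 16·row C = (1, −16, 17)   [check: −16·52 + 17·49 = 1]
  3 = 3·1 + 0   → remainder 0, stop. gcd = 1 (last nonzero row D).
The gcd is 1, so 49 is invertible mod 52. The last nonzero row gives −16·52 + 17·49 = 1, so t = 17. So 49^(−1) ≡ 17 (mod 52). Verify: 49 · 17 = 833 ≡ 1 (mod 52). ✓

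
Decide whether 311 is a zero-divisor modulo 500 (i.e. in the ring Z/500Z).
NO

gcd(311, 500) = 1, so 311 is a unit in Z/500Z (it has a multiplicative inverse). A unit cannot be a zero-divisor: if 311·b ≡ 0 then multiplying both sides by 311^(−1) gives b ≡ 0. So 311 is not a zero-divisor.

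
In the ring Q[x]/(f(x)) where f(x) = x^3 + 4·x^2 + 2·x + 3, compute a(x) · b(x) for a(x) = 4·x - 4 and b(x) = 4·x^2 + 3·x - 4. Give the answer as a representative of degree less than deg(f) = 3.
First multiply in Q[x] without reducing: a · b = 16·x^3 - 4·x^2 - 28·x + 16. Now divide by f(x) = x^3 + 4·x^2 + 2·x + 3, eliminating the leading term at each step:
  leading term 16·x^3: subtract (16)·f(x) = 16·x^3 + 64·x^2 + 32·x + 48, leaving -68·x^2 - 60·x - 32
The degree is now < 3, so this is the remainder. Hence a · b ≡ -68·x^2 - 60·x - 32 in Q[x]/(f).

Final answer: a · b ≡ -68·x^2 - 60·x - 32 (mod f(x))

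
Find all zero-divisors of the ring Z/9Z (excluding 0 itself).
An element a ∈ Z/9Z (with a ≠ 0) is a zero-divisor iff gcd(a, 9) > 1 (because a is a unit precisely when gcd(a, n) = 1, and in Z/nZ every nonzero, non-unit element is a zero-divisor). Scan a = 1, ..., 8 and keep those with gcd(a, 9) > 1:
  gcd(3, 9) = 3, gcd(6, 9) = 3.
All other a ∈ {1, ..., 8} have gcd(a, 9) = 1 and are units. So the nonzero zero-divisors are exactly the 2 values of a appearing in this scan.

Final answer: nonzero zero-divisors of Z/9Z = {3, 6}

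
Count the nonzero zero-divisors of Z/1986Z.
Z/1986Z has 1325 nonzero zero-divisors

In Z/1986Z each nonzero element is either a unit (gcd with 1986 is 1) or a zero-divisor (gcd > 1). The number of units is φ(1986): factorise 1986 = 2 · 3 · 331, so φ(1986) = (2 − 1) · (3 − 1) · (331 − 1) = 1 · 2 · 330 = 660. The nonzero elements number 1986 − 1 = 1985. Hence the nonzero zero-divisors number 1985 − 660 = 1325.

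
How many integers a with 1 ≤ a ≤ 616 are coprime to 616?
The number of a ∈ {1, ..., 616} with gcd(a, 616) = 1 is by definition Euler's totient φ(616). φ is multiplicative, with φ(p^e) = p^e − p^(e−1). Factorise 616 = 2^3 · 7 · 11. Then
  φ(616) = (2^3 − 2^2) · (7 − 1) · (11 − 1) = 4 · 6 · 10 = 240.
So there are 240 such integers.

Final answer: 240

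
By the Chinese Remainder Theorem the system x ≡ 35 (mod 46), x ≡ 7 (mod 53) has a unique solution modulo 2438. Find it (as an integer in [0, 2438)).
The moduli 46, 53 are pairwise coprime, so by the CRT there is a unique solution mod 46·53 = 2438.
Solve by successive substitution. Start with x ≡ 35 (mod 46).
  Combine with x ≡ 7 (mod 53): write x = 35 + 46·t and require 35 + 46·t ≡ 7 (mod 53), i.e. 46·t ≡ 7 − 35 ≡ 25 (mod 53). Since 46^(−1) ≡ 15 (mod 53), t ≡ 15·25 ≡ 4 (mod 53). So x ≡ 35 + 46·4 = 219 (mod 2438).
Unique solution in [0, 2438): x = 219.

Final answer: x ≡ 219 (mod 2438); the representative in [0, 2438) is 219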